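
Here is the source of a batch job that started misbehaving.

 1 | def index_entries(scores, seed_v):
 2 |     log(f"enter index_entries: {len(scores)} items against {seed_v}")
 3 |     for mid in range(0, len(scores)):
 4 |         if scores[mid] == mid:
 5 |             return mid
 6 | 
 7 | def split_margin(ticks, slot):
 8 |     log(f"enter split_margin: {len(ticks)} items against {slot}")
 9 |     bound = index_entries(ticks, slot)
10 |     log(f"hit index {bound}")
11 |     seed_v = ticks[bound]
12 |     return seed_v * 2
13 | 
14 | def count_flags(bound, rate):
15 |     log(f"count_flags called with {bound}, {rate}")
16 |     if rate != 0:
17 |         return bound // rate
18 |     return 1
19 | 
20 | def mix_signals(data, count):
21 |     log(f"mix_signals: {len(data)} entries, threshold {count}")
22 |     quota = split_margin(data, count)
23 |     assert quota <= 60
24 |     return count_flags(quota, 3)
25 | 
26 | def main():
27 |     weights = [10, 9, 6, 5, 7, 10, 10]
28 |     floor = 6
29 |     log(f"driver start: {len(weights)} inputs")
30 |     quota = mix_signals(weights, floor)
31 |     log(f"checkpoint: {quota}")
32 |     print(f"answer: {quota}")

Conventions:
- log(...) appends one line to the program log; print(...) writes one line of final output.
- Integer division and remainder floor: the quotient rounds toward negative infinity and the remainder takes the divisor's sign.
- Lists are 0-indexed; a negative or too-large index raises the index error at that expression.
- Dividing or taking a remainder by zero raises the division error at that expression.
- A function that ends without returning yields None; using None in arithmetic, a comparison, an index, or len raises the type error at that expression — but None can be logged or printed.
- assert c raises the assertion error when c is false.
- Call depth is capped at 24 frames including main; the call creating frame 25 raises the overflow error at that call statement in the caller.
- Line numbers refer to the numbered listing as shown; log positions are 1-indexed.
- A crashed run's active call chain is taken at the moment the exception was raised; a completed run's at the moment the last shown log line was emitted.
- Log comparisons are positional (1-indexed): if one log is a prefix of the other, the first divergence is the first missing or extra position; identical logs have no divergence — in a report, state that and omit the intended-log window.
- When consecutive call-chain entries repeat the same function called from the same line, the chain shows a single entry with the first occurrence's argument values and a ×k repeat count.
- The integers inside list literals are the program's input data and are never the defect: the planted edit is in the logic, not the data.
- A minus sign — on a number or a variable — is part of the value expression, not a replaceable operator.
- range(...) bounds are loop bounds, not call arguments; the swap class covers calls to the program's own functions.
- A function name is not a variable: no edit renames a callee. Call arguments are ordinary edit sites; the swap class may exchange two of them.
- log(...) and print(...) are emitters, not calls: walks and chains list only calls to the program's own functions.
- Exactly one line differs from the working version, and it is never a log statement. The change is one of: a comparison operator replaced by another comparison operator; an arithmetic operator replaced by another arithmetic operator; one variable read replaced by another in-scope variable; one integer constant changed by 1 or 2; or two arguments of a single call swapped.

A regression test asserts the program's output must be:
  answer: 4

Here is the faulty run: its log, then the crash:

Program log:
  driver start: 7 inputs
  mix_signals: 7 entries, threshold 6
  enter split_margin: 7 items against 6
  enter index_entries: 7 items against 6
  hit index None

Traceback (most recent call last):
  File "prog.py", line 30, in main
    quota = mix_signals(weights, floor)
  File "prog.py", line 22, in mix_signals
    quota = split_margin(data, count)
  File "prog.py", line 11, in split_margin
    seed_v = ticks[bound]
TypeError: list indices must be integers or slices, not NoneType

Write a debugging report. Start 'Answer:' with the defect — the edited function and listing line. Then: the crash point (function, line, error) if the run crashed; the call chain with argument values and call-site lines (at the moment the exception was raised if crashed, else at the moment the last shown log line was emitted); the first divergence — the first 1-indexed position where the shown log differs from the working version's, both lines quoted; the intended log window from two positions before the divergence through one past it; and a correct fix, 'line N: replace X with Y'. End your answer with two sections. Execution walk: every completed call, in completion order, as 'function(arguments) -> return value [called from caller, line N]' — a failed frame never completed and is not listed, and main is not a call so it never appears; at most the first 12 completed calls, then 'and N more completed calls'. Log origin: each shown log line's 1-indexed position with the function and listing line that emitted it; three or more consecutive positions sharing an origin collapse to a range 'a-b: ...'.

Answer: the defect is in index_entries at line 4.
Core observation: Position 5 is the first bad log line: 'hit index None' should read 'hit index 2'.
Crash: split_margin, line 11, TypeError.
Call chain: main -> mix_signals([10, 9, 6, 5, 7, 10, 10], 6) (called at line 30) -> split_margin([10, 9, 6, 5, 7, 10, 10], 6) (called at line 22).
First divergence: position 5 — the shown line 'hit index None' should read 'hit index 2'.
Intended log window:
  3: enter split_margin: 7 items against 6
  4: enter index_entries: 7 items against 6
  5: hit index 2
  6: count_flags called with 12, 3
Execution walk:
  index_entries([10, 9, 6, 5, 7, 10, 10], 6) -> None  [called from split_margin, line 9]
Origin of each log line:
  1: logged in main at line 29
  2: logged in mix_signals at line 21
  3: logged in split_margin at line 8
  4: logged in index_entries at line 2
  5: logged in split_margin at line 10
A correct fix: line 4: replace `scores[mid] == mid` with `scores[mid] == seed_v`.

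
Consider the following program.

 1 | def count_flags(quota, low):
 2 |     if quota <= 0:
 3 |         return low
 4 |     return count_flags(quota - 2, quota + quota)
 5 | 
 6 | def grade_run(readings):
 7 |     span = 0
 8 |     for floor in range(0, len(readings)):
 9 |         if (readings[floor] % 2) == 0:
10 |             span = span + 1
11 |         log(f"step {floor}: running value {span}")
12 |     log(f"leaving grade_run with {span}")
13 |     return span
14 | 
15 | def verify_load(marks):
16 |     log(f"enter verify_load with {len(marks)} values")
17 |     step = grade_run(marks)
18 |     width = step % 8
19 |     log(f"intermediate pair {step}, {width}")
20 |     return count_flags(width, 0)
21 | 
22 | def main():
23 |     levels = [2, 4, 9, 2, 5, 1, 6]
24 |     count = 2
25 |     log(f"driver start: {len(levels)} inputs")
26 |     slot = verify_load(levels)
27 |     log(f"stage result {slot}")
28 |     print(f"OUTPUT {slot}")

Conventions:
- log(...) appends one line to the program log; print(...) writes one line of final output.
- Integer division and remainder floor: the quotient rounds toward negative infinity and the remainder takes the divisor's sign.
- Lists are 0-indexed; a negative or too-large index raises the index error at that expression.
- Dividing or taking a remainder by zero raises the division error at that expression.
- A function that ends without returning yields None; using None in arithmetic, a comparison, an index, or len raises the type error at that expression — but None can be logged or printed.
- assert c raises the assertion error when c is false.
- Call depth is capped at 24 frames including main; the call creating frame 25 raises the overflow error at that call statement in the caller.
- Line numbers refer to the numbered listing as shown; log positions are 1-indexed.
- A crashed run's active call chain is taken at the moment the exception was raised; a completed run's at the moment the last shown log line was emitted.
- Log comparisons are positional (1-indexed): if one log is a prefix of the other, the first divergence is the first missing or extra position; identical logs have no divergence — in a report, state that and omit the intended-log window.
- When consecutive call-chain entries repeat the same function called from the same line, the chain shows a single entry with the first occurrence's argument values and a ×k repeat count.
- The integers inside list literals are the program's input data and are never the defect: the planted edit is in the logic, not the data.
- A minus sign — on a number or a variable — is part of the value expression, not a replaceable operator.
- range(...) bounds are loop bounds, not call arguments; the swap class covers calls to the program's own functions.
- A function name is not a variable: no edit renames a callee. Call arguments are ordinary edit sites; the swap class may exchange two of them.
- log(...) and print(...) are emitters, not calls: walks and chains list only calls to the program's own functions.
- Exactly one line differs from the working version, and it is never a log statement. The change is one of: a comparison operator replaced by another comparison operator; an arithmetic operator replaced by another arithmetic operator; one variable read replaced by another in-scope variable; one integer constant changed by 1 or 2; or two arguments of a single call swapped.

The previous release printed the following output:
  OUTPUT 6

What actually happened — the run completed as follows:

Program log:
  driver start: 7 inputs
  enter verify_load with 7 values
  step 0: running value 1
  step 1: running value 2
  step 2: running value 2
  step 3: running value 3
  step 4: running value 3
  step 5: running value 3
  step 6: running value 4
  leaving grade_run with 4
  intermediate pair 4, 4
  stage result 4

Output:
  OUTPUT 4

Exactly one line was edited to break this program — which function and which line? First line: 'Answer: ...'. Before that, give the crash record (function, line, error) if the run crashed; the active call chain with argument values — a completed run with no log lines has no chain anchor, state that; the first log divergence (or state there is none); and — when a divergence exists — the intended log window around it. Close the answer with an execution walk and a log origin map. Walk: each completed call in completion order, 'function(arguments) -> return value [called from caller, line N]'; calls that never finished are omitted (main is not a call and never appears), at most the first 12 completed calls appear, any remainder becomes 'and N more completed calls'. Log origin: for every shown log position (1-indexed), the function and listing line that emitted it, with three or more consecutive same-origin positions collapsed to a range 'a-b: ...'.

Answer: the defect is in count_flags at line 4.
Key fact: Everything matches until log position 12, which reads 'stage result 4' in place of 'stage result 6'.
Call chain: main.
First divergence: position 12 — the shown line 'stage result 4' should read 'stage result 6'.
Intended log window:
  10: leaving grade_run with 4
  11: intermediate pair 4, 4
  12: stage result 6
Execution walk:
  grade_run([2, 4, 9, 2, 5, 1, 6]) -> 4  [called from verify_load, line 17]
  count_flags(0, 4) -> 4  [called from count_flags, line 4]
  count_flags(2, 8) -> 4  [called from count_flags, line 4]
  count_flags(4, 0) -> 4  [called from verify_load, line 20]
  verify_load([2, 4, 9, 2, 5, 1, 6]) -> 4  [called from main, line 26]
Log origin:
  1: from main, line 25
  2: from verify_load, line 16
  3-9: from grade_run, line 11
  10: from grade_run, line 12
  11: from verify_load, line 19
  12: from main, line 27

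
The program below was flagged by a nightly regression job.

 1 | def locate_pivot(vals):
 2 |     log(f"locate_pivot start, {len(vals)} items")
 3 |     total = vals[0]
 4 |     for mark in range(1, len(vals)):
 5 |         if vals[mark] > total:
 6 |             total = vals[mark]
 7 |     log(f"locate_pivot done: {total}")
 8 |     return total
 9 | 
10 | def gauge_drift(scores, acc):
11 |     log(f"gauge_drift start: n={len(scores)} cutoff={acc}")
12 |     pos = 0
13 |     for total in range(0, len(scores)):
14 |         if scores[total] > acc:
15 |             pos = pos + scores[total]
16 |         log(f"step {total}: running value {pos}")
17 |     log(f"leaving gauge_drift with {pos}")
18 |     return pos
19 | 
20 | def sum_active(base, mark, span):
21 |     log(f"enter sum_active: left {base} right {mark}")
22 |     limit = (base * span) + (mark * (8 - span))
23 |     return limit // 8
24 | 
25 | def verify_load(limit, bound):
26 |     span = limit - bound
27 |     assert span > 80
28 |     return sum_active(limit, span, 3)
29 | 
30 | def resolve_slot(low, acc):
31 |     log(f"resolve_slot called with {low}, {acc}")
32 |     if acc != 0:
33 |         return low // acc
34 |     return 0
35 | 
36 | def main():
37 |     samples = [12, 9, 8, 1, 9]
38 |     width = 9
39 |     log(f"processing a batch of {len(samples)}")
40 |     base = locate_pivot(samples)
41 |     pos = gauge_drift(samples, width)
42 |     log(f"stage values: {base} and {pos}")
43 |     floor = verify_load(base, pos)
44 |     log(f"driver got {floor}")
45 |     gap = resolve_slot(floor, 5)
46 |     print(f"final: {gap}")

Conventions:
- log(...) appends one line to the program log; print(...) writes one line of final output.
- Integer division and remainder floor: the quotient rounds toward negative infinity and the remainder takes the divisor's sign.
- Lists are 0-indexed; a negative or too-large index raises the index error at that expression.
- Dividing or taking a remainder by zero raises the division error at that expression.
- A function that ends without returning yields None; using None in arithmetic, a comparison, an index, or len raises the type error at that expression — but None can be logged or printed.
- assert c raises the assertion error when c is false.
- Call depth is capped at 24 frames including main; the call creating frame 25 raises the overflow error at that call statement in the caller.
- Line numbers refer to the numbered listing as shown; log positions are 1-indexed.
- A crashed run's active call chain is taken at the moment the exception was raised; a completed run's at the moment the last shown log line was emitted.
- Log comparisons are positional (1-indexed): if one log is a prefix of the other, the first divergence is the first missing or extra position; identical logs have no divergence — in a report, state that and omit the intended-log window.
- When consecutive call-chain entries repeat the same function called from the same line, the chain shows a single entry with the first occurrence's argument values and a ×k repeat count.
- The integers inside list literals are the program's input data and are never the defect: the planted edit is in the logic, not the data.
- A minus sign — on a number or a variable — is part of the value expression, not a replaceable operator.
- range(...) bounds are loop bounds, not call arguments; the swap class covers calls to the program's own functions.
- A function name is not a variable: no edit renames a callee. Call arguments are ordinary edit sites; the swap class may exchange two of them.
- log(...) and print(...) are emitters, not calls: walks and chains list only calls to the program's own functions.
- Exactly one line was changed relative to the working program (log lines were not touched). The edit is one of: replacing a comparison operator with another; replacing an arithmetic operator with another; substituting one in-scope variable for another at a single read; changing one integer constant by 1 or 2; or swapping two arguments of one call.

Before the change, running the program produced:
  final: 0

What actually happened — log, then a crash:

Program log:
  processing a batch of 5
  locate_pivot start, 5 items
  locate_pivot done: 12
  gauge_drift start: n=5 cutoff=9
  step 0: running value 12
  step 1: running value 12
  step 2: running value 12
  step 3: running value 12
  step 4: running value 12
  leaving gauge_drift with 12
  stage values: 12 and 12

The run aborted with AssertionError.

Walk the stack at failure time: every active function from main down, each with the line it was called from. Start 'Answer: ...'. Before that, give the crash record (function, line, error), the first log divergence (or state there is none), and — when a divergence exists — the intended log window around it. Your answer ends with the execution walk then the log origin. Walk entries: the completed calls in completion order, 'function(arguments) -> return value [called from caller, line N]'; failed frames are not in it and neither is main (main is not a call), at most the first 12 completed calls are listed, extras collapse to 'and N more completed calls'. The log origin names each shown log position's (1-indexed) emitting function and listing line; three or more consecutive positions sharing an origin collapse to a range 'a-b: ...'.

Answer: main -> verify_load (called at line 43).
Key observation: The faulty run's log stops after 11 lines; the working version's next line would be 'enter sum_active: left 12 right 0'.
Crash: verify_load, line 27, AssertionError.
First divergence: position 12; the shown log stops at 11 lines while the working version next logs 'enter sum_active: left 12 right 0'.
Intended log window:
  10: leaving gauge_drift with 12
  11: stage values: 12 and 12
  12: enter sum_active: left 12 right 0
  13: driver got 4
Execution walk:
  locate_pivot([12, 9, 8, 1, 9]) -> 12  [called from main, line 40]
  gauge_drift([12, 9, 8, 1, 9], 9) -> 12  [called from main, line 41]
Log origins:
  1: from main, line 39
  2: from locate_pivot, line 2
  3: from locate_pivot, line 7
  4: from gauge_drift, line 11
  5-9: from gauge_drift, line 16
  10: from gauge_drift, line 17
  11: from main, line 42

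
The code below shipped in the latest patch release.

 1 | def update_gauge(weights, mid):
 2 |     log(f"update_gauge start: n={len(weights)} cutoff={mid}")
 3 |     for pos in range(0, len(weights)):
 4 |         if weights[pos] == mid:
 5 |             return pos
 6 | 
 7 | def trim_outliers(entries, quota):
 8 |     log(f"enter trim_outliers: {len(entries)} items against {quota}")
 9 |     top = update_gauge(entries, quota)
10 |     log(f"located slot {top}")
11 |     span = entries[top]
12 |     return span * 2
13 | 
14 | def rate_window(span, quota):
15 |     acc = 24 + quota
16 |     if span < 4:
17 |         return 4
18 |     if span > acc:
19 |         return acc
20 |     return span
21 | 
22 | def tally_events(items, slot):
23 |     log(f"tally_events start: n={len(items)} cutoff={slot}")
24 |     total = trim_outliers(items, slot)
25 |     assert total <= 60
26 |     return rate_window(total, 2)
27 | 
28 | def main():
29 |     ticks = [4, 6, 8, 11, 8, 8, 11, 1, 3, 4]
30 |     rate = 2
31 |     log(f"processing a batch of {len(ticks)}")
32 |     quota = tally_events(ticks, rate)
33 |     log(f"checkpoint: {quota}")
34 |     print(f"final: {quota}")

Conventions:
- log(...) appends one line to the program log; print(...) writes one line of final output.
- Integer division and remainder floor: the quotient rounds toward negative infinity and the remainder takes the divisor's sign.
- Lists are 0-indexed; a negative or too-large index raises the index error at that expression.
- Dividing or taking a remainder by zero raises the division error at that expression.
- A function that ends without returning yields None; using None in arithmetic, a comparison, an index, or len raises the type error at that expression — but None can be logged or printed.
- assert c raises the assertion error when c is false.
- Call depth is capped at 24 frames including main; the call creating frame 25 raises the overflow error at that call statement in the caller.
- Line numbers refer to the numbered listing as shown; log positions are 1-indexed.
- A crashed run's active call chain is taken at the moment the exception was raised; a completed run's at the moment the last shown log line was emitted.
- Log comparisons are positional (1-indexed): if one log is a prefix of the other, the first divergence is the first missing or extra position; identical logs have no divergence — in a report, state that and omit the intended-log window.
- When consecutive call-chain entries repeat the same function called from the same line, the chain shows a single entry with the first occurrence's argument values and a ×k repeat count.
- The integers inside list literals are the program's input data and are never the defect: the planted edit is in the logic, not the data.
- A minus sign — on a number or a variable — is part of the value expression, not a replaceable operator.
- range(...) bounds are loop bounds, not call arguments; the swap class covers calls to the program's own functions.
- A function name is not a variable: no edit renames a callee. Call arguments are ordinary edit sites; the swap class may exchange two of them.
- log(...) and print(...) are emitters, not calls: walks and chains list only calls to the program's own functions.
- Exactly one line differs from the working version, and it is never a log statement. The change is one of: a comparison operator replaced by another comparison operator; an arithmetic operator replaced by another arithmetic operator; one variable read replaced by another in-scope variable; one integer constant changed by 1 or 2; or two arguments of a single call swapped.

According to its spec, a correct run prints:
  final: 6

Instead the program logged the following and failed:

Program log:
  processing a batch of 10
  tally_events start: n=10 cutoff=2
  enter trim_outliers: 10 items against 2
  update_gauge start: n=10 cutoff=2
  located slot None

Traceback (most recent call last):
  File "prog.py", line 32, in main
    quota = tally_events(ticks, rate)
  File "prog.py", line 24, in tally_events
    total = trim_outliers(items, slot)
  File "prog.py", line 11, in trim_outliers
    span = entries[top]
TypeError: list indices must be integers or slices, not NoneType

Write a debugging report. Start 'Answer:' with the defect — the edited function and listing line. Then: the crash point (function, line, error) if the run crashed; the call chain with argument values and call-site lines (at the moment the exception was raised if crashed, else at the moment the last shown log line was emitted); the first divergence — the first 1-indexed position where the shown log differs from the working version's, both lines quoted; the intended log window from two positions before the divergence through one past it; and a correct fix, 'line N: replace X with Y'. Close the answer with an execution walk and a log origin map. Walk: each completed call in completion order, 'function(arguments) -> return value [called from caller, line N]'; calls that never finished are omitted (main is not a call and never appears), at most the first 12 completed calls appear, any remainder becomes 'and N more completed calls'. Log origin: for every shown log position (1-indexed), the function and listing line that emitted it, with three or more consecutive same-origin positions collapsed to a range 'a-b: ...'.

Answer: the defect is in main at line 30.
Key observation: The log first diverges at position 2: the faulty run prints 'tally_events start: n=10 cutoff=2' where the working version prints 'tally_events start: n=10 cutoff=3'.
Crash: trim_outliers, line 11, TypeError.
Call chain: main -> tally_events([4, 6, 8, 11, 8, 8, 11, 1, 3, 4], 2) (called at line 32) -> trim_outliers([4, 6, 8, 11, 8, 8, 11, 1, 3, 4], 2) (called at line 24).
First divergence: position 2 — the shown line 'tally_events start: n=10 cutoff=2' should read 'tally_events start: n=10 cutoff=3'.
Intended log window:
  1: processing a batch of 10
  2: tally_events start: n=10 cutoff=3
  3: enter trim_outliers: 10 items against 3
Execution walk:
  update_gauge([4, 6, 8, 11, 8, 8, 11, 1, 3, 4], 2) -> None  [called from trim_outliers, line 9]
Log line origins:
  1: from main, line 31
  2: from tally_events, line 23
  3: from trim_outliers, line 8
  4: from update_gauge, line 2
  5: from trim_outliers, line 10
A correct fix: line 30: replace `2` with `3`.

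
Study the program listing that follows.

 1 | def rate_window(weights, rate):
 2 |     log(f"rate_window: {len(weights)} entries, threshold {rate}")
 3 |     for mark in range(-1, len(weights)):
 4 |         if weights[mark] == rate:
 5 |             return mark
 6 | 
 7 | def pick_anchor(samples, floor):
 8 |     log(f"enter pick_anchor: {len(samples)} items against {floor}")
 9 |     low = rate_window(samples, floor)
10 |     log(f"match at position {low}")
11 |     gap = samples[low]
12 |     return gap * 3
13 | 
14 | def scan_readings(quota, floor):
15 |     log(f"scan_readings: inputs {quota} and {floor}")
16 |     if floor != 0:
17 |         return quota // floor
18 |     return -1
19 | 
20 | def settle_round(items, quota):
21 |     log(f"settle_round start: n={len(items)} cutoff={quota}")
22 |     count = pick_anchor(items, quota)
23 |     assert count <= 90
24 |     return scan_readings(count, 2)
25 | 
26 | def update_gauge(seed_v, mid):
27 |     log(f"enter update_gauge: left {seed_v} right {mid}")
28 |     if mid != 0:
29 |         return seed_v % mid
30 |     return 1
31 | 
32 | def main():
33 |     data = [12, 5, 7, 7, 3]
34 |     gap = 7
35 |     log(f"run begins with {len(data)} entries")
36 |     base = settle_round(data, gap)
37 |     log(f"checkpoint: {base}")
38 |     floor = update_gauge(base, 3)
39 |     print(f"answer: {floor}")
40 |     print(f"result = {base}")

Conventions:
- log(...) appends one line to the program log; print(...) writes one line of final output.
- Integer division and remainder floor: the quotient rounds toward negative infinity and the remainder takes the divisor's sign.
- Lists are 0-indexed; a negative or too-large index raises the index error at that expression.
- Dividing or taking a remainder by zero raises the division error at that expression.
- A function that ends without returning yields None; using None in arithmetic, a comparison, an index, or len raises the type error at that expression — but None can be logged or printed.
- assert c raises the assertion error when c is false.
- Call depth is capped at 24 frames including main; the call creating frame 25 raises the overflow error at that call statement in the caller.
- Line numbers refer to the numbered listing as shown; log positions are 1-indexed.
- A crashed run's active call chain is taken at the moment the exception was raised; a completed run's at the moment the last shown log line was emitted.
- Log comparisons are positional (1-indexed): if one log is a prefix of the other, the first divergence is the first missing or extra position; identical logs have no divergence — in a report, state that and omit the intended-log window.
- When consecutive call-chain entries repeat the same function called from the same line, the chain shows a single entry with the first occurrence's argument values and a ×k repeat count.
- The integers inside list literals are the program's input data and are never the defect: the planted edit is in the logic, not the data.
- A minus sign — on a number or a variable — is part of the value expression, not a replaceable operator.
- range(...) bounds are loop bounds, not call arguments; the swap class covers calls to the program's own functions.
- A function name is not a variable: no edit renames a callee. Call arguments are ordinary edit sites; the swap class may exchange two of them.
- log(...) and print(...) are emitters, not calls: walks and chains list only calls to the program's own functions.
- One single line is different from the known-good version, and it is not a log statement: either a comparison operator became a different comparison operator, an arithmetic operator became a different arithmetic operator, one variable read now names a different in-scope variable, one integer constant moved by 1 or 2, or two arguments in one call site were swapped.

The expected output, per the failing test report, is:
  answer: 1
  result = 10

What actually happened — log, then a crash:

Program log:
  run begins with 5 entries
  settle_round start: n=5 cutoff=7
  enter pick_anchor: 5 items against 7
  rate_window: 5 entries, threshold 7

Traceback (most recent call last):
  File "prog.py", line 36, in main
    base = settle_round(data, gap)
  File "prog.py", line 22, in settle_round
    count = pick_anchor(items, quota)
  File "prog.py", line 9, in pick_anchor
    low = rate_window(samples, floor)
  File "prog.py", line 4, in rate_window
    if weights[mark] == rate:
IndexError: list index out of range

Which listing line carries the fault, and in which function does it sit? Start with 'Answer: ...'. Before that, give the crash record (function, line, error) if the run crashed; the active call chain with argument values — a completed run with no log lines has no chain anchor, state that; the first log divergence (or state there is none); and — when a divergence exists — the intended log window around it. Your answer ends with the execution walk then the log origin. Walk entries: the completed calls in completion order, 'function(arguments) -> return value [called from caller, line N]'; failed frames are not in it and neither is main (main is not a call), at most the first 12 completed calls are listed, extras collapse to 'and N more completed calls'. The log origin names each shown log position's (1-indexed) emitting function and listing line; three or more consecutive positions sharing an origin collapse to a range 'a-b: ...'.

Answer: the defect is in rate_window at line 3.
Key observation: After 4 matching log lines the faulty run goes silent, while the working version continues with 'match at position 2'.
Crash: rate_window, line 4, IndexError.
Call chain: main -> settle_round([12, 5, 7, 7, 3], 7) (called at line 36) -> pick_anchor([12, 5, 7, 7, 3], 7) (called at line 22) -> rate_window([12, 5, 7, 7, 3], 7) (called at line 9).
First divergence: position 5 — the faulty run's log ends after 4 lines; the working version continues with 'match at position 2'.
Intended log window:
  3: enter pick_anchor: 5 items against 7
  4: rate_window: 5 entries, threshold 7
  5: match at position 2
  6: scan_readings: inputs 21 and 2
Execution walk:
  (no call completed)
Log line origins:
  1: logged in main at line 35
  2: logged in settle_round at line 21
  3: logged in pick_anchor at line 8
  4: logged in rate_window at line 2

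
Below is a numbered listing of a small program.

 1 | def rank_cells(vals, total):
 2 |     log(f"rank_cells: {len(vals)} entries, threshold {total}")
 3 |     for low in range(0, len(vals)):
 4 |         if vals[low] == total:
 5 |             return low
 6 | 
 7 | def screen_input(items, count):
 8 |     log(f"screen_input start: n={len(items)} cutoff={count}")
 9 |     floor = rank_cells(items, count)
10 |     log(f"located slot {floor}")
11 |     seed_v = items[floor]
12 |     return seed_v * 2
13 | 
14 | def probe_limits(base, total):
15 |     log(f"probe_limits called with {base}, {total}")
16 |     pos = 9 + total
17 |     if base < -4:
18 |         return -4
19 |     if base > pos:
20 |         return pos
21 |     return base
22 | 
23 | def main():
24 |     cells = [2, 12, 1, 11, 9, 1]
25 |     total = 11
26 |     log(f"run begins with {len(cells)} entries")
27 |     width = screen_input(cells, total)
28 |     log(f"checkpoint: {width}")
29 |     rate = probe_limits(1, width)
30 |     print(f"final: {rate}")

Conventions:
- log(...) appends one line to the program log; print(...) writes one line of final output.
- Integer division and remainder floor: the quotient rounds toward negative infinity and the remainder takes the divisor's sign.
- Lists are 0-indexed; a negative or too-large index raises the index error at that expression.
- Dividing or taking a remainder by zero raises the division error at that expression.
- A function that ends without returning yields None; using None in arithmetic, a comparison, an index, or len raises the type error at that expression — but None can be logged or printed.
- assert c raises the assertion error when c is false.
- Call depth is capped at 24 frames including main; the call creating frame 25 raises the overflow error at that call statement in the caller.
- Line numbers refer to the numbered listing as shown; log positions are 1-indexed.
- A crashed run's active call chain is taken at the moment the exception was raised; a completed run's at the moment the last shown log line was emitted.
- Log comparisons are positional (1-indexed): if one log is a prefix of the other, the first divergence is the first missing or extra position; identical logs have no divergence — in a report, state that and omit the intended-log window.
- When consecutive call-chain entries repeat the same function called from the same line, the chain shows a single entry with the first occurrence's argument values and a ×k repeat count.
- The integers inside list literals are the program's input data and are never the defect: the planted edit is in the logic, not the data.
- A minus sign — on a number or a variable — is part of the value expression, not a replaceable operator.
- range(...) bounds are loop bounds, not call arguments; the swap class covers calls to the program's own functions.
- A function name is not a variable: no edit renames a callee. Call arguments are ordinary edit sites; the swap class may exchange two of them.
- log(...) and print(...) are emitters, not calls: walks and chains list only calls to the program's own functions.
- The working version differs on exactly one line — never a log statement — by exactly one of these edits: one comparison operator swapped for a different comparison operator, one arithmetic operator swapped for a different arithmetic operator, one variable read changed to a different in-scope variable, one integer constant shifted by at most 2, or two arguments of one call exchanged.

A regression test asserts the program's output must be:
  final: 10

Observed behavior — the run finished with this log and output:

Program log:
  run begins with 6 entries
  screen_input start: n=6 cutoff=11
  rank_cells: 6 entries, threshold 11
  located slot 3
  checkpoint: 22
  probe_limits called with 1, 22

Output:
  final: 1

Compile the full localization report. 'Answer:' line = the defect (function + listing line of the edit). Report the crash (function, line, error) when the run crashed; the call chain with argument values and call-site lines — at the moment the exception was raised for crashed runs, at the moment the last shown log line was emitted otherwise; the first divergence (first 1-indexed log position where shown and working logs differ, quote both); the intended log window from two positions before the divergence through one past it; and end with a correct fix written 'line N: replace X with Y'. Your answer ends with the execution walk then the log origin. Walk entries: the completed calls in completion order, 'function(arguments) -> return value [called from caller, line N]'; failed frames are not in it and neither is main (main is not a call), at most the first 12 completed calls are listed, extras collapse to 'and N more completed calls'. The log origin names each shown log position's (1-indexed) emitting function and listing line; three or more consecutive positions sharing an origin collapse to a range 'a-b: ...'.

Answer: the defect is in main at line 29.
The tell: At log position 6 the runs split — shown 'probe_limits called with 1, 22', but the working version logs 'probe_limits called with 22, 1'.
Call chain: main -> probe_limits(1, 22) (called at line 29).
First divergence: position 6; shown 'probe_limits called with 1, 22' vs intended 'probe_limits called with 22, 1'.
Intended log window:
  4: located slot 3
  5: checkpoint: 22
  6: probe_limits called with 22, 1
Execution walk:
  rank_cells([2, 12, 1, 11, 9, 1], 11) -> 3  [called from screen_input, line 9]
  screen_input([2, 12, 1, 11, 9, 1], 11) -> 22  [called from main, line 27]
  probe_limits(1, 22) -> 1  [called from main, line 29]
Log line origins:
  1: emitted by main (line 26)
  2: emitted by screen_input (line 8)
  3: emitted by rank_cells (line 2)
  4: emitted by screen_input (line 10)
  5: emitted by main (line 28)
  6: emitted by probe_limits (line 15)
A correct fix: line 29: replace `probe_limits(1, width)` with `probe_limits(width, 1)`.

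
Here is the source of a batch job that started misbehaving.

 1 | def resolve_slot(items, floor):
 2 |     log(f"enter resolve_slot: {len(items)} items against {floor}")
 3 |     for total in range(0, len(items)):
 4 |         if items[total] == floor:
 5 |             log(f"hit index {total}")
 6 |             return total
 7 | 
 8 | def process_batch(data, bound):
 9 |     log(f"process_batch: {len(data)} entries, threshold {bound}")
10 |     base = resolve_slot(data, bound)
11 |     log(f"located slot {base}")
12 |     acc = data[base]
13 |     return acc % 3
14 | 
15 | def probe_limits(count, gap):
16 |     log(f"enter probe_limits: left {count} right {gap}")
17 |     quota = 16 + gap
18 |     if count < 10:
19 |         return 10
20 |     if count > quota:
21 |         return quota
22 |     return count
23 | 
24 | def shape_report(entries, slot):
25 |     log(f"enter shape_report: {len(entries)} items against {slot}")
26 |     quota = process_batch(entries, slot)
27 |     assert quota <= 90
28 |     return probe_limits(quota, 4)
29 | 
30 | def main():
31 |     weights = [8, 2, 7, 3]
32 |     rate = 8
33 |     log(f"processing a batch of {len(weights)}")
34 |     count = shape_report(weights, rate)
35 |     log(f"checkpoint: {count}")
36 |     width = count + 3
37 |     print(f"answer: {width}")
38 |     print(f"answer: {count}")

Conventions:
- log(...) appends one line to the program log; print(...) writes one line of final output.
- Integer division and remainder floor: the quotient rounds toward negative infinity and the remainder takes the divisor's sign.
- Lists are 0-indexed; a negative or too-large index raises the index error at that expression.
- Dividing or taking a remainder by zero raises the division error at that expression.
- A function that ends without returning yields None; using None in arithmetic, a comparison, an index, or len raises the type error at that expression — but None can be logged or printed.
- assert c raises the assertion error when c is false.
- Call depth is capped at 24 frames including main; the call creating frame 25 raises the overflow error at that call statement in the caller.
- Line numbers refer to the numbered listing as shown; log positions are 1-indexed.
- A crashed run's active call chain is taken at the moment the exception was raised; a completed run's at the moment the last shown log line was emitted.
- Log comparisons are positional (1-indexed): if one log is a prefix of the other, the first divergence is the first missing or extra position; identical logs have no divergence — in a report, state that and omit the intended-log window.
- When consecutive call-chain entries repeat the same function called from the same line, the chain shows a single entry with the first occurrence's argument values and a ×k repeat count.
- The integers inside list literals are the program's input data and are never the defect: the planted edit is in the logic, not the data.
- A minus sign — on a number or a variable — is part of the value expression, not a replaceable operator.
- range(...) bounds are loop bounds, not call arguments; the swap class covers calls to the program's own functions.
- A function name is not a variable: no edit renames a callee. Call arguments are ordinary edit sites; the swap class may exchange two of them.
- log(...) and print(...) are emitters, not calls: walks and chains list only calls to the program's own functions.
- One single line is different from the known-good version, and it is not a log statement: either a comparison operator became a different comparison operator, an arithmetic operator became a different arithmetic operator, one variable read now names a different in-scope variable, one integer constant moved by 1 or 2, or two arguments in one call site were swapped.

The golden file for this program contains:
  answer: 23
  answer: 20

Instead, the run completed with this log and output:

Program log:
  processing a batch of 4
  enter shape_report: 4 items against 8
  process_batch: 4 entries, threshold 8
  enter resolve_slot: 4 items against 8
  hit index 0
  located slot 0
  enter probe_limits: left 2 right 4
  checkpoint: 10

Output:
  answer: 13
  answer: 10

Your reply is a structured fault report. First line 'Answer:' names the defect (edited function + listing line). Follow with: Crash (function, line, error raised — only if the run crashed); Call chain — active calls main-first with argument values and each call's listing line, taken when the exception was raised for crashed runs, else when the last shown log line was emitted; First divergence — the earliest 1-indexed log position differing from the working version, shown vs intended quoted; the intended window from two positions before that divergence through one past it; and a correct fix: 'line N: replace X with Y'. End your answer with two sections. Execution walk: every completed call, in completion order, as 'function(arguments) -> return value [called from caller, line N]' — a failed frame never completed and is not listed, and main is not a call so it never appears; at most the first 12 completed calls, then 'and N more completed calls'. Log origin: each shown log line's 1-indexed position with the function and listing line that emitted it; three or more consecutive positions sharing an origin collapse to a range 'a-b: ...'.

Answer: the defect is in process_batch at line 13.
Core observation: The log first diverges at position 7: the faulty run prints 'enter probe_limits: left 2 right 4' where the working version prints 'enter probe_limits: left 24 right 4'.
Call chain: main.
First divergence: position 7; shown 'enter probe_limits: left 2 right 4' vs intended 'enter probe_limits: left 24 right 4'.
Intended log window:
  5: hit index 0
  6: located slot 0
  7: enter probe_limits: left 24 right 4
  8: checkpoint: 20
Execution walk:
  resolve_slot([8, 2, 7, 3], 8) -> 0  [called from process_batch, line 10]
  process_batch([8, 2, 7, 3], 8) -> 2  [called from shape_report, line 26]
  probe_limits(2, 4) -> 10  [called from shape_report, line 28]
  shape_report([8, 2, 7, 3], 8) -> 10  [called from main, line 34]
Log origins:
  1: logged in main at line 33
  2: logged in shape_report at line 25
  3: logged in process_batch at line 9
  4: logged in resolve_slot at line 2
  5: logged in resolve_slot at line 5
  6: logged in process_batch at line 11
  7: logged in probe_limits at line 16
  8: logged in main at line 35
A correct fix: line 13: replace `%` with `*`.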